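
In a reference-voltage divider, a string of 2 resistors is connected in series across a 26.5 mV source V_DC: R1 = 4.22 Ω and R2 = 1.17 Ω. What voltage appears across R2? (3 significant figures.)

Series total: ΣR = 4.22 + 1.17 = 5.390 Ω.
By the voltage-divider rule, V = 26.5 × 1.170/5.390 = 5.752 mV.

V ≈ 5.75 mV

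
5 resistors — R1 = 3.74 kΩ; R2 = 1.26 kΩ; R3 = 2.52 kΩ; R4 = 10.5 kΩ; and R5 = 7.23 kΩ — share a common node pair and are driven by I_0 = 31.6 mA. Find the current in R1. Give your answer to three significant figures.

ΣG = 1/3.74 + 1/1.26 + 1/2.52 + 1/10.5 + 1/7.23 = 1.691.
R1 takes the fraction G_k/ΣG = 0.2674/1.691 = 0.1581, so I = 31.6 × 0.1581 = 4.995 mA.

I ≈ 5.00 mA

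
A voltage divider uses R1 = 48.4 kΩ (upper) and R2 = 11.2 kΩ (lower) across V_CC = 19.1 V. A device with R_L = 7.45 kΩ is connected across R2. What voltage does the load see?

The load sits in parallel with R2, giving an effective lower resistance R2' = R2·R_L/(R2+R_L) = 4.474 kΩ.
Then V_out = V_CC · R2'/(R1 + R2') = 19.1 × 4.474/52.87 = 1.616 V.
(Unloaded it would be 3.59 V; the load pulls it down.)

V_out ≈ 1.62 V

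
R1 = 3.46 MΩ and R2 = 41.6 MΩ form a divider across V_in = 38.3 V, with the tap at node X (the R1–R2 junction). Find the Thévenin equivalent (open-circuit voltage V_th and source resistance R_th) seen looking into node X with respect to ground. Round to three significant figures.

V_th ≈ 35.4 V, R_th ≈ 3.19 MΩ

With X open, the divider is unloaded: V_th = 38.3 × 41.6/45.06 = 35.36 V.
With V_in suppressed (replaced by a short), R_th = R1 ‖ R2 = (3.460 × 41.6)/(3.460 + 41.6) = 3.194 MΩ.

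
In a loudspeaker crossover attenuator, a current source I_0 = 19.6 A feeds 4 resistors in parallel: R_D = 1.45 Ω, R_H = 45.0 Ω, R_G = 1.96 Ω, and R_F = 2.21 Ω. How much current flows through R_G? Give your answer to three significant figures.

I ≈ 5.97 A

ΣG = 1/1.45 + 1/45.0 + 1/1.96 + 1/2.21 = 1.675.
By the current-divider rule, I = I_0 · G_k/ΣG = 19.6 × 0.3047 = 5.972 A.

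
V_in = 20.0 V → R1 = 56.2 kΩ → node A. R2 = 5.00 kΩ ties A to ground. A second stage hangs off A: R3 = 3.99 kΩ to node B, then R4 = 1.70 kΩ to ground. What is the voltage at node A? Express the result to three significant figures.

V_A ≈ 0.904 V

The second stage (R3 + R4 = 5.690 kΩ) loads node A in parallel with R2.
R2 ‖ (R3+R4) = 2.661 kΩ.
So V_A = 20.0 × 0.04521 = 0.9043 V.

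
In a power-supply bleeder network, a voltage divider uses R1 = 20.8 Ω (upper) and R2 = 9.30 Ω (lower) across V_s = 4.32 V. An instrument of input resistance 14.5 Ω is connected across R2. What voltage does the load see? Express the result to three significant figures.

R2 ‖ R_L = (9.30 × 14.5)/(9.30 + 14.5) = 5.666 Ω.
Voltage divider with the loaded lower leg: V_out = 4.32 × 5.666/(20.8 + 5.666) = 4.32 × 0.2141 = 0.9248 V.

V_out ≈ 0.925 V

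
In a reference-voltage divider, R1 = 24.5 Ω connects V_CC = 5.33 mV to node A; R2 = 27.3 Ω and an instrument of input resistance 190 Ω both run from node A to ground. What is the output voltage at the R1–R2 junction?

V_out ≈ 2.63 mV

First combine the lower leg with the load: R2 ‖ R_L = 23.87 Ω.
Then V_out = V_CC · R2'/(R1 + R2') = 5.33 × 23.87/48.37 = 2.630 mV.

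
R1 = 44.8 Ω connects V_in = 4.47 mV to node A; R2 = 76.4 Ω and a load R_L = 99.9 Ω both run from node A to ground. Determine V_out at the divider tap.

The load sits in parallel with R2, giving an effective lower resistance R2' = R2·R_L/(R2+R_L) = 43.29 Ω.
Then V_out = V_in · R2'/(R1 + R2') = 4.47 × 43.29/88.09 = 2.197 mV.

V_out ≈ 2.20 mV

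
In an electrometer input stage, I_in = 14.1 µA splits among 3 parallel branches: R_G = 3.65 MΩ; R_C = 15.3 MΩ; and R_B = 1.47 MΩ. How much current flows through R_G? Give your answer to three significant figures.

Conductances: ΣG = 1/3.65 + 1/15.3 + 1/1.47 = 1.020 (1/MΩ).
Current divider: I(R_G) = I_in · G_k/ΣG = 14.1 × (0.2740/1.020) = 14.1 × 0.2687 = 3.789 µA.

I ≈ 3.79 µA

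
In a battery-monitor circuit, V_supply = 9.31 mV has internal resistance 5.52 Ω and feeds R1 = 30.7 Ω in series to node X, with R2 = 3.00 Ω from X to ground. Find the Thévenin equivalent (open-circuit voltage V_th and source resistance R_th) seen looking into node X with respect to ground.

V_th ≈ 0.712 mV, R_th ≈ 2.77 Ω

R1' = 5.52 + 30.7 = 36.22 Ω (source resistance + R1).
V_th is the unloaded tap voltage: V_supply · R2/(R1'+R2) = 9.31 × 0.07649 = 0.7121 mV.
Zeroing V_supply shorts the top of R1' to ground, so R_th = R1' ‖ R2 = 2.771 Ω.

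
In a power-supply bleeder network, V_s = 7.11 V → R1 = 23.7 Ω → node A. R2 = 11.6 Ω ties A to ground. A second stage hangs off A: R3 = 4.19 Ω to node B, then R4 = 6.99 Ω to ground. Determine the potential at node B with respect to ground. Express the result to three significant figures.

V_B ≈ 0.861 V

Looking into the second stage from A: R3 + R4 = 11.18 Ω appears in parallel with R2.
R2 ‖ (R3+R4) = 5.693 Ω.
V_A = 7.11 × 5.693/(23.7 + 5.693) = 1.377 V.
Then the unloaded second divider: V_B = V_A × R4/(R3+R4) = 1.377 × 0.6252 = 0.8610 V.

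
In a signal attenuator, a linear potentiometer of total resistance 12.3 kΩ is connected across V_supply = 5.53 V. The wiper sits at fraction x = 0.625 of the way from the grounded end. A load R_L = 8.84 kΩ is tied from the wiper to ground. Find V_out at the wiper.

V_out ≈ 2.61 V

Split the track: R_lower = x·R_p = 7.688 kΩ, R_upper = (1−x)·R_p = 4.613 kΩ.
(x·R_p) ‖ R_L = 4.112 kΩ.
V_out = 5.53 × 4.112/(4.613 + 4.112) = 2.606 V.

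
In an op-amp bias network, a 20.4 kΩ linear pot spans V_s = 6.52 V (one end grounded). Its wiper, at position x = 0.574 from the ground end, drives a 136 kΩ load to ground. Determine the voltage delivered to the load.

V_out ≈ 3.61 V

Split the track: R_lower = x·R_p = 11.71 kΩ, R_upper = (1−x)·R_p = 8.690 kΩ.
R_L loads the lower segment: effective lower R = 10.78 kΩ.
Then V_out = V_s · 10.78/(8.690 + 10.78) = 3.610 V.
(Unloaded: V_out = x·V_s = 3.74 V.)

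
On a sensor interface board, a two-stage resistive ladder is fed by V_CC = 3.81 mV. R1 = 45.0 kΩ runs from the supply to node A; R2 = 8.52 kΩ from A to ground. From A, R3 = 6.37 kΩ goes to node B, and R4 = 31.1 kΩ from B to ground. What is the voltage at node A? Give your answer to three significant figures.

Looking into the second stage from A: R3 + R4 = 37.47 kΩ appears in parallel with R2.
Effective lower resistance at A: R2 ‖ 37.47 = 6.942 kΩ.
So V_A = 3.81 × 0.1336 = 0.5092 mV.

V_A ≈ 0.509 mV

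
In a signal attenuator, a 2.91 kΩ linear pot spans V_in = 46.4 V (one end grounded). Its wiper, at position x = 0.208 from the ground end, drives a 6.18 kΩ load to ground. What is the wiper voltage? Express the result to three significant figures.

V_out ≈ 8.96 V

Split the track: R_lower = x·R_p = 0.6053 kΩ, R_upper = (1−x)·R_p = 2.305 kΩ.
Lower segment in parallel with the load: 0.6053 ‖ 6.18 = 0.5513 kΩ.
Loaded-divider output: V_out = 46.4 × 0.1930 = 8.956 V.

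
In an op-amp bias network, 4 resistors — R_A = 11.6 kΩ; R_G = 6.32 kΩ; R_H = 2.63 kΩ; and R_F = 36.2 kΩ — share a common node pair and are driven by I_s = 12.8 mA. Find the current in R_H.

ΣG = 1/11.6 + 1/6.32 + 1/2.63 + 1/36.2 = 0.6523.
By the current-divider rule, I = I_s · G_k/ΣG = 12.8 × 0.5829 = 7.461 mA.

I ≈ 7.46 mA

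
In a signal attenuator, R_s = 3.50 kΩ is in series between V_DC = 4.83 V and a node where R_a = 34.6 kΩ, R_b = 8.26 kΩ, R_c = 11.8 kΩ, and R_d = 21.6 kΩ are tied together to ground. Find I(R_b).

Equivalent of the parallel group: R_p = 3.559 kΩ.
V_A = 4.83 × 3.559/7.059 = 2.435 V.
I(R_b) = V_A / R_b = 2.435/8.26 = 0.2948 mA.

I ≈ 0.295 mA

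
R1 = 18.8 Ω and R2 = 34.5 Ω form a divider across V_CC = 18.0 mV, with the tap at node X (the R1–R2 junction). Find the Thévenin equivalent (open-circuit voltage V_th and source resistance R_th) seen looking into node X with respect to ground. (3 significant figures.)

V_th ≈ 11.7 mV, R_th ≈ 12.2 Ω

V_th is the unloaded tap voltage: V_CC · R2/(R1+R2) = 18.0 × 0.6473 = 11.65 mV.
With V_CC suppressed (replaced by a short), R_th = R1 ‖ R2 = (18.80 × 34.5)/(18.80 + 34.5) = 12.17 Ω.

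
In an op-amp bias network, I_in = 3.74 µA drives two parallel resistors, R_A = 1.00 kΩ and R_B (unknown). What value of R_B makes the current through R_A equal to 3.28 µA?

Two-branch current divider: I_A = I_in · R_B/(R_A + R_B).
With f = 0.8770, R_B = R_A · f/(1−f) = 1.00 × 7.130 = 7.130 kΩ.

R_B ≈ 7.13 kΩ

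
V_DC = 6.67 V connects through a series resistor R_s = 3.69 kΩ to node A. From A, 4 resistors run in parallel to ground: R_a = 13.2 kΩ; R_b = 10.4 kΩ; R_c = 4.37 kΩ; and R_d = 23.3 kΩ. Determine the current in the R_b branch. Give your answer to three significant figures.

I ≈ 0.243 mA

Parallel bank: R_p = 1/(1/13.2 + 1/10.4 + 1/4.37 + 1/23.3) = 2.254 kΩ.
V_A by voltage divider: V_A = 6.67 × 2.254/(3.69 + 2.254) = 2.529 V.
I(R_b) = V_A / R_b = 2.529/10.4 = 0.2432 mA.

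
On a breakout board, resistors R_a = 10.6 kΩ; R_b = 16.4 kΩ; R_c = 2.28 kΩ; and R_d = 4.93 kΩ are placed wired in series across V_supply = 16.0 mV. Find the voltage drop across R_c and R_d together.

V ≈ 3.37 mV

Total series resistance ΣR = 10.6 + 16.4 + 2.28 + 4.93 = 34.21 kΩ.
R_{R_c..R_d} = 2.28 + 4.93 = 7.210 kΩ.
Voltage divider: V = V_supply · (7.210 / 34.21) = 16.0 × 0.2108 = 3.372 mV.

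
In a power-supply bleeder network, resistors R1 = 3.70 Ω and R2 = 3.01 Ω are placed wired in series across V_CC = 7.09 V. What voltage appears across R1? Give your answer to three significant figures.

V ≈ 3.91 V

Total series resistance ΣR = 3.70 + 3.01 = 6.710 Ω.
By the voltage-divider rule, V = 7.09 × 3.700/6.710 = 3.910 V.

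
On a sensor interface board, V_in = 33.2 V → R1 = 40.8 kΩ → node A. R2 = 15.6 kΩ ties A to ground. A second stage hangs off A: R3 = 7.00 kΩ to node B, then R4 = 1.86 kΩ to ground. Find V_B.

V_B ≈ 0.848 V

Node A sees R2 in parallel with the series input of stage 2, R3 + R4 = 8.860 kΩ.
Effective lower resistance at A: R2 ‖ 8.860 = 5.651 kΩ.
So V_A = 33.2 × 0.1216 = 4.039 V.
V_B = V_A × 0.2099 = 0.8479 V.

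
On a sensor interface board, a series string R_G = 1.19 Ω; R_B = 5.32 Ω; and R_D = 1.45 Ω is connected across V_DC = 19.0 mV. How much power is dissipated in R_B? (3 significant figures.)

P ≈ 30.3 µW

ΣR = 7.960 Ω → I = 19.0/7.960 = 2.387 mA.
P = I²R = 5.697 × 5.32 = 30.31 µW.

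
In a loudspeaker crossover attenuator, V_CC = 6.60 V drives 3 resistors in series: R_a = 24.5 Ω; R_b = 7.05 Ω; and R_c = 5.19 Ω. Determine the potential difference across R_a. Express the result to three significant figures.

Series total: ΣR = 24.5 + 7.05 + 5.19 = 36.74 Ω.
Voltage divider: V = V_CC · (24.50 / 36.74) = 6.60 × 0.6668 = 4.401 V.

V ≈ 4.40 V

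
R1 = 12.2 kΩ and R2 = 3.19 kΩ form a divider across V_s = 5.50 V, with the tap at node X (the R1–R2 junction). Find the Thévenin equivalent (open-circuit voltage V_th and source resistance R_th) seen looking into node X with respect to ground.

V_th ≈ 1.14 V, R_th ≈ 2.53 kΩ

With X open, the divider is unloaded: V_th = 5.50 × 3.19/15.39 = 1.140 V.
Zeroing V_s shorts the top of R1 to ground, so R_th = R1 ‖ R2 = 2.529 kΩ.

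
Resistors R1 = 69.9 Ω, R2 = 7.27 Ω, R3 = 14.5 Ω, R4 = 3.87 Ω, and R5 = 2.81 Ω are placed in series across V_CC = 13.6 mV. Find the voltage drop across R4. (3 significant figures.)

V ≈ 0.535 mV

Series total: ΣR = 69.9 + 7.27 + 14.5 + 3.87 + 2.81 = 98.35 Ω.
Voltage divider: V = V_CC · (3.870 / 98.35) = 13.6 × 0.03935 = 0.5351 mV.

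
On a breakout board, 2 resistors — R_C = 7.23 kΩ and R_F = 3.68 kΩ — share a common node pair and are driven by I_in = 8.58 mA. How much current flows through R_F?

I ≈ 5.69 mA

For two parallel branches, I_k = I_in · (other R)/(sum of R).
So I = 8.58 × 7.23/10.91 = 5.686 mA.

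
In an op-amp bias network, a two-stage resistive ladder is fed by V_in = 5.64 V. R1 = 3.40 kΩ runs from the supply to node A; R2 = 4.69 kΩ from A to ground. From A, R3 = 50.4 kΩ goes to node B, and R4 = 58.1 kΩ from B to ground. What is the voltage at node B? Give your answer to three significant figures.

V_B ≈ 1.72 V

Node A sees R2 in parallel with the series input of stage 2, R3 + R4 = 108.5 kΩ.
Effective lower resistance at A: R2 ‖ 108.5 = 4.496 kΩ.
First divider: V_A = V_in · 4.496/(3.40 + 4.496) = 3.211 V.
Stage 2 is unloaded, so V_B = V_A · R4/(R3+R4) = 3.211 × 58.1/108.5 = 1.720 V.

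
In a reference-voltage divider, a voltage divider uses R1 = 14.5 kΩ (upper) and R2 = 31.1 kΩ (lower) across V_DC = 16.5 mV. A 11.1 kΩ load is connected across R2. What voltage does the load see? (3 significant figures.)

V_out ≈ 5.95 mV

The load sits in parallel with R2, giving an effective lower resistance R2' = R2·R_L/(R2+R_L) = 8.180 kΩ.
Now apply the divider: V_out = 16.5 × 0.3607 = 5.951 mV.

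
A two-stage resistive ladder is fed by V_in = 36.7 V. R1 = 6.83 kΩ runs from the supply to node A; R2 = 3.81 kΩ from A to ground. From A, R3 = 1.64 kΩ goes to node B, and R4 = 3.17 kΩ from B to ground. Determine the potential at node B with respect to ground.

Node A sees R2 in parallel with the series input of stage 2, R3 + R4 = 4.810 kΩ.
Effective lower resistance at A: R2 ‖ 4.810 = 2.126 kΩ.
So V_A = 36.7 × 0.2374 = 8.712 V.
V_B = V_A × 0.6590 = 5.742 V.

V_B ≈ 5.74 V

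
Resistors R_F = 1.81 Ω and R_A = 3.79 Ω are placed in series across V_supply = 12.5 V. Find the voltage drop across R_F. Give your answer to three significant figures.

Series total: ΣR = 1.81 + 3.79 = 5.600 Ω.
Voltage divider: V = V_supply · (1.810 / 5.600) = 12.5 × 0.3232 = 4.040 V.

V ≈ 4.04 V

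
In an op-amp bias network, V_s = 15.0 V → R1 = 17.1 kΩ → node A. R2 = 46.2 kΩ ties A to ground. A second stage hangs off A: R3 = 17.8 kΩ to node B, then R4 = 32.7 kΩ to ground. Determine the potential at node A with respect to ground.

V_A ≈ 8.78 V

Node A sees R2 in parallel with the series input of stage 2, R3 + R4 = 50.50 kΩ.
R2 ‖ (R3+R4) = 24.13 kΩ.
First divider: V_A = V_s · 24.13/(17.1 + 24.13) = 8.778 V.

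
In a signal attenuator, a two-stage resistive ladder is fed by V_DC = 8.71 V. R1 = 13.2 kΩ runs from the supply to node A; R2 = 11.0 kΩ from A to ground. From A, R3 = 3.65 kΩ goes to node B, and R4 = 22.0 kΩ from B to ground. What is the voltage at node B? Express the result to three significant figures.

The second stage (R3 + R4 = 25.65 kΩ) loads node A in parallel with R2.
Effective lower resistance at A: R2 ‖ 25.65 = 7.698 kΩ.
V_A = 8.71 × 7.698/(13.2 + 7.698) = 3.209 V.
Stage 2 is unloaded, so V_B = V_A · R4/(R3+R4) = 3.209 × 22.0/25.65 = 2.752 V.

V_B ≈ 2.75 V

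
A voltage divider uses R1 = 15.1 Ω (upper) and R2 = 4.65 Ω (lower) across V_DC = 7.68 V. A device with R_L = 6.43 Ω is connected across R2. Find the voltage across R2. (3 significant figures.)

R2 ‖ R_L = (4.65 × 6.43)/(4.65 + 6.43) = 2.699 Ω.
Now apply the divider: V_out = 7.68 × 0.1516 = 1.164 V.

V_out ≈ 1.16 V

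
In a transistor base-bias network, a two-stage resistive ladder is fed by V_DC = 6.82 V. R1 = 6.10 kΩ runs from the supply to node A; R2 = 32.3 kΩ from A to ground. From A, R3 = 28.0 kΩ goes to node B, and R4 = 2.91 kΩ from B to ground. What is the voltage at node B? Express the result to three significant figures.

The second stage (R3 + R4 = 30.91 kΩ) loads node A in parallel with R2.
Effective lower resistance at A: R2 ‖ 30.91 = 15.79 kΩ.
First divider: V_A = V_DC · 15.79/(6.10 + 15.79) = 4.920 V.
Then the unloaded second divider: V_B = V_A × R4/(R3+R4) = 4.920 × 0.09414 = 0.4632 V.

V_B ≈ 0.463 V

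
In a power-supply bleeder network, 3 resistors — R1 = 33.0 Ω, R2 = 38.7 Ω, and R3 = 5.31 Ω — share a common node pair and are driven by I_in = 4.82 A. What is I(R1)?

I ≈ 0.597 A

Conductances: ΣG = 1/33.0 + 1/38.7 + 1/5.31 = 0.2445 (1/Ω).
R1 takes the fraction G_k/ΣG = 0.03030/0.2445 = 0.1240, so I = 4.82 × 0.1240 = 0.5975 A.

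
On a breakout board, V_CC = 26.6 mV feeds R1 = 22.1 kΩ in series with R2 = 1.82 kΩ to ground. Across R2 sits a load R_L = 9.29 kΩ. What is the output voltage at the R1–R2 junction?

V_out ≈ 1.71 mV

R2 ‖ R_L = (1.82 × 9.29)/(1.82 + 9.29) = 1.522 kΩ.
Then V_out = V_CC · R2'/(R1 + R2') = 26.6 × 1.522/23.62 = 1.714 mV.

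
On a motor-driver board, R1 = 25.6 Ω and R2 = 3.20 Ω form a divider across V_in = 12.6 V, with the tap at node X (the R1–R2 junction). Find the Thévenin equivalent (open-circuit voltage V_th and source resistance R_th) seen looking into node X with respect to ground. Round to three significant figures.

With X open, the divider is unloaded: V_th = 12.6 × 3.20/28.80 = 1.400 V.
With V_in suppressed (replaced by a short), R_th = R1 ‖ R2 = (25.60 × 3.20)/(25.60 + 3.20) = 2.844 Ω.

V_th ≈ 1.40 V, R_th ≈ 2.84 Ω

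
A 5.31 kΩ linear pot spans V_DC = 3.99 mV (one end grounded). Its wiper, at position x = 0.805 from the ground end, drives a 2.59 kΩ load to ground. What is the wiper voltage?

V_out ≈ 2.43 mV

Split the track: R_lower = x·R_p = 4.275 kΩ, R_upper = (1−x)·R_p = 1.035 kΩ.
R_L loads the lower segment: effective lower R = 1.613 kΩ.
Then V_out = V_DC · 1.613/(1.035 + 1.613) = 2.430 mV.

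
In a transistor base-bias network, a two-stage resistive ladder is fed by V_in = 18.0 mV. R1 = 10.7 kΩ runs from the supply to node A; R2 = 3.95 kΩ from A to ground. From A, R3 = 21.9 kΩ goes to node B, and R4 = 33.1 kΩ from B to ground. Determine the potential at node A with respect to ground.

V_A ≈ 4.61 mV

Node A sees R2 in parallel with the series input of stage 2, R3 + R4 = 55.00 kΩ.
Effective lower resistance at A: R2 ‖ 55.00 = 3.685 kΩ.
V_A = 18.0 × 3.685/(10.7 + 3.685) = 4.611 mV.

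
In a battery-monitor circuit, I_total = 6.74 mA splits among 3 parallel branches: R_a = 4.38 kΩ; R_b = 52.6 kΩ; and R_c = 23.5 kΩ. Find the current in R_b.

Total conductance ΣG = 1/4.38 + 1/52.6 + 1/23.5 = 0.2899 (units of 1/kΩ).
By the current-divider rule, I = I_total · G_k/ΣG = 6.74 × 0.06558 = 0.4420 mA.

I ≈ 0.442 mA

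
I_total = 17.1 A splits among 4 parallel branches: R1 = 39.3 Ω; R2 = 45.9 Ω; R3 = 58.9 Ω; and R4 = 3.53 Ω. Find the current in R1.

I ≈ 1.25 A

ΣG = 1/39.3 + 1/45.9 + 1/58.9 + 1/3.53 = 0.3475.
By the current-divider rule, I = I_total · G_k/ΣG = 17.1 × 0.07322 = 1.252 A.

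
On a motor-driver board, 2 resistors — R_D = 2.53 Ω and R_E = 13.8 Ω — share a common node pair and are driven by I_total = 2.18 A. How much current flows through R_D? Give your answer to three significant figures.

With just two branches, the current splits inversely with resistance.
I(R_D) = 2.18 × 13.8/(2.53 + 13.8) = 2.18 × 0.8451 = 1.842 A.

I ≈ 1.84 A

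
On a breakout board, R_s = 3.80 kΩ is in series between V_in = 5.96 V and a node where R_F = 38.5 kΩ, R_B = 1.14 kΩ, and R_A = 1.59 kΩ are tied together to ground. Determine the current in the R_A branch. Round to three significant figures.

I ≈ 0.549 mA

Parallel bank: R_p = 1/(1/38.5 + 1/1.14 + 1/1.59) = 0.6527 kΩ.
V_A = 5.96 × 0.6527/4.453 = 0.8736 V.
I(R_A) = V_A / R_A = 0.8736/1.59 = 0.5495 mA.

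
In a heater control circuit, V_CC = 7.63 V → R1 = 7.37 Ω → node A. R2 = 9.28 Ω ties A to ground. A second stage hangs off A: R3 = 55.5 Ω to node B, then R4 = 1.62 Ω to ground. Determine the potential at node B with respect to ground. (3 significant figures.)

V_B ≈ 0.113 V

The second stage (R3 + R4 = 57.12 Ω) loads node A in parallel with R2.
Effective lower resistance at A: R2 ‖ 57.12 = 7.983 Ω.
So V_A = 7.63 × 0.5200 = 3.967 V.
Stage 2 is unloaded, so V_B = V_A · R4/(R3+R4) = 3.967 × 1.62/57.12 = 0.1125 V.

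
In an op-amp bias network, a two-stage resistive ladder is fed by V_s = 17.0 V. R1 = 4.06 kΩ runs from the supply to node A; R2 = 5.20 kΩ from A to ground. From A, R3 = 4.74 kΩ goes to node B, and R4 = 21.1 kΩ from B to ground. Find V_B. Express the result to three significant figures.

The second stage (R3 + R4 = 25.84 kΩ) loads node A in parallel with R2.
R2 ‖ (R3+R4) = 4.329 kΩ.
V_A = 17.0 × 4.329/(4.06 + 4.329) = 8.772 V.
Then the unloaded second divider: V_B = V_A × R4/(R3+R4) = 8.772 × 0.8166 = 7.163 V.

V_B ≈ 7.16 V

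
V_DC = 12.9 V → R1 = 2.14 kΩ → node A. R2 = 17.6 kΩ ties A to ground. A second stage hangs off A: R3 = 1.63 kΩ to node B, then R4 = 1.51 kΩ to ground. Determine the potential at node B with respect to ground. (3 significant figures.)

V_B ≈ 3.44 V

The second stage (R3 + R4 = 3.140 kΩ) loads node A in parallel with R2.
Effective lower resistance at A: R2 ‖ 3.140 = 2.665 kΩ.
So V_A = 12.9 × 0.5546 = 7.154 V.
V_B = V_A × 0.4809 = 3.440 V.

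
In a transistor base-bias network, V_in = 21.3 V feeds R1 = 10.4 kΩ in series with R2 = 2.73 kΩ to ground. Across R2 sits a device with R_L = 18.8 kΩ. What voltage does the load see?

First combine the lower leg with the load: R2 ‖ R_L = 2.384 kΩ.
Now apply the divider: V_out = 21.3 × 0.1865 = 3.972 V.

V_out ≈ 3.97 V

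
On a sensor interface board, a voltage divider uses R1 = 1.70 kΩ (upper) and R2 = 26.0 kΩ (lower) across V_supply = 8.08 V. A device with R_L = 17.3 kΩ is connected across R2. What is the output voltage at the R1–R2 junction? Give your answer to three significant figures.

The load sits in parallel with R2, giving an effective lower resistance R2' = R2·R_L/(R2+R_L) = 10.39 kΩ.
Then V_out = V_supply · R2'/(R1 + R2') = 8.08 × 10.39/12.09 = 6.944 V.

V_out ≈ 6.94 V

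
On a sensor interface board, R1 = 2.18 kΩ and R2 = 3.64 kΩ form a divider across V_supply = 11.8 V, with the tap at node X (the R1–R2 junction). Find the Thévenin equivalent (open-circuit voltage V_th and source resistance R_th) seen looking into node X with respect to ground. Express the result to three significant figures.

V_th ≈ 7.38 V, R_th ≈ 1.36 kΩ

V_th is the unloaded tap voltage: V_supply · R2/(R1+R2) = 11.8 × 0.6254 = 7.380 V.
Zeroing V_supply shorts the top of R1 to ground, so R_th = R1 ‖ R2 = 1.363 kΩ.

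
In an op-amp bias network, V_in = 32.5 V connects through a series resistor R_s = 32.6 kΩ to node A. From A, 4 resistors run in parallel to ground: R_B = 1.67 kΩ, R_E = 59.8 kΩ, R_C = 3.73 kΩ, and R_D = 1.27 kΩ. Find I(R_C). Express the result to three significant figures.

I ≈ 0.157 mA

Parallel bank: R_p = 1/(1/1.67 + 1/59.8 + 1/3.73 + 1/1.27) = 0.5984 kΩ.
V_A = 32.5 × 0.5984/33.20 = 0.5858 V.
I(R_C) = V_A / R_C = 0.5858/3.73 = 0.1571 mA.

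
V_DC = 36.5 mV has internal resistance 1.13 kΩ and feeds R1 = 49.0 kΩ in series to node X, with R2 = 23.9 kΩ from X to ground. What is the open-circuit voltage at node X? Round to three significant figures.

R1' = 1.13 + 49.0 = 50.13 kΩ (source resistance + R1).
V_th is the unloaded tap voltage: V_DC · R2/(R1'+R2) = 36.5 × 0.3228 = 11.78 mV.

V_th ≈ 11.8 mV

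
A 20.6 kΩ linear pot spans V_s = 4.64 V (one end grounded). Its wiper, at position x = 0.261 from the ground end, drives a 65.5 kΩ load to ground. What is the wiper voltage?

Lower segment x·R_p = 5.377 kΩ; upper segment (1−x)·R_p = 15.22 kΩ.
R_L loads the lower segment: effective lower R = 4.969 kΩ.
V_out = 4.64 × 4.969/(15.22 + 4.969) = 1.142 V.

V_out ≈ 1.14 V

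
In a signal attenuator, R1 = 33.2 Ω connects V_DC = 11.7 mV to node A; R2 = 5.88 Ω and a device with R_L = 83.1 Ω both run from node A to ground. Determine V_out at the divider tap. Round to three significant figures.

V_out ≈ 1.66 mV

The load sits in parallel with R2, giving an effective lower resistance R2' = R2·R_L/(R2+R_L) = 5.491 Ω.
Then V_out = V_DC · R2'/(R1 + R2') = 11.7 × 5.491/38.69 = 1.661 mV.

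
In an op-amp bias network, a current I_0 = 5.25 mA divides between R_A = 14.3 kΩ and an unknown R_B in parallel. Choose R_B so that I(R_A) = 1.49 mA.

R_B ≈ 5.67 kΩ

In a two-way split, I_A/I_0 = R_B/(R_A + R_B).
With f = 0.2838, R_B = R_A · f/(1−f) = 14.3 × 0.3963 = 5.667 kΩ.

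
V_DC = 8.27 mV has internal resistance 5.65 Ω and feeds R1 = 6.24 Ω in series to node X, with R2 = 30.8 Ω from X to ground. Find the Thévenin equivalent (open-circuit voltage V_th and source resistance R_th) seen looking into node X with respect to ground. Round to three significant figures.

R1' = 5.65 + 6.24 = 11.89 Ω (source resistance + R1).
Open-circuit (no load on X): V_th = V_DC · R2/(R1' + R2) = 8.27 × 30.8/(11.89 + 30.8) = 5.967 mV.
With V_DC suppressed (replaced by a short), R_th = R1' ‖ R2 = (11.89 × 30.8)/(11.89 + 30.8) = 8.578 Ω.

V_th ≈ 5.97 mV, R_th ≈ 8.58 Ω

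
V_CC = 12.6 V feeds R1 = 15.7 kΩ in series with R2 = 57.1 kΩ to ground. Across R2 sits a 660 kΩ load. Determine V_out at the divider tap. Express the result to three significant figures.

V_out ≈ 9.70 V

R2 ‖ R_L = (57.1 × 660)/(57.1 + 660) = 52.55 kΩ.
Then V_out = V_CC · R2'/(R1 + R2') = 12.6 × 52.55/68.25 = 9.702 V.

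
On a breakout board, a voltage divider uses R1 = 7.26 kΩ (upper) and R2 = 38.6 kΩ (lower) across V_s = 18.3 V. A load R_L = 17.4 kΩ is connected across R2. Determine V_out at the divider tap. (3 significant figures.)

V_out ≈ 11.4 V

First combine the lower leg with the load: R2 ‖ R_L = 11.99 kΩ.
Now apply the divider: V_out = 18.3 × 0.6229 = 11.40 V.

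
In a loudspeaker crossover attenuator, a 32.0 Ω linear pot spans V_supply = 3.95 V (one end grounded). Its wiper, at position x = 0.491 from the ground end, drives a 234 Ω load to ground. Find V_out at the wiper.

The pot divides into 16.29 Ω above the wiper and 15.71 Ω below.
Lower segment in parallel with the load: 15.71 ‖ 234 = 14.72 Ω.
Loaded-divider output: V_out = 3.95 × 0.4748 = 1.875 V.

V_out ≈ 1.88 V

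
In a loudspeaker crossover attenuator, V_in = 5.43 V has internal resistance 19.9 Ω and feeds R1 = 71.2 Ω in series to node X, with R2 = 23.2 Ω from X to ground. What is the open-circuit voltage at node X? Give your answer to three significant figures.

R1' = 19.9 + 71.2 = 91.10 Ω (source resistance + R1).
Open-circuit (no load on X): V_th = V_in · R2/(R1' + R2) = 5.43 × 23.2/(91.10 + 23.2) = 1.102 V.

V_th ≈ 1.10 V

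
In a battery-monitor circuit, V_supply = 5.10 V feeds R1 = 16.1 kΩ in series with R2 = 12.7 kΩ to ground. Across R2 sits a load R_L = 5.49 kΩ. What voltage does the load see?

V_out ≈ 0.981 V

R2 ‖ R_L = (12.7 × 5.49)/(12.7 + 5.49) = 3.833 kΩ.
Voltage divider with the loaded lower leg: V_out = 5.10 × 3.833/(16.1 + 3.833) = 5.10 × 0.1923 = 0.9807 V.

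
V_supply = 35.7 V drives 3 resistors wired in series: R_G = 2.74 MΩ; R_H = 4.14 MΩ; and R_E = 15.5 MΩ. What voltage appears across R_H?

V ≈ 6.60 V

ΣR = 2.74 + 4.14 + 15.5 = 22.38 MΩ.
Voltage divider: V = V_supply · (4.140 / 22.38) = 35.7 × 0.1850 = 6.604 V.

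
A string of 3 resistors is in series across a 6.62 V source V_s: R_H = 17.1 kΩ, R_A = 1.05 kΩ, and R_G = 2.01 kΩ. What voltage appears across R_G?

V ≈ 0.660 V

ΣR = 17.1 + 1.05 + 2.01 = 20.16 kΩ.
V = V_s · R/ΣR = 6.62 × 0.09970 = 0.6600 V.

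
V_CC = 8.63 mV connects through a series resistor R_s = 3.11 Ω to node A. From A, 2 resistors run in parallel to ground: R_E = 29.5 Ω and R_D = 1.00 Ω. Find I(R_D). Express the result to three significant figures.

Parallel bank: R_p = 1/(1/29.5 + 1/1.00) = 0.9672 Ω.
V_A by voltage divider: V_A = 8.63 × 0.9672/(3.11 + 0.9672) = 2.047 mV.
I(R_D) = V_A / R_D = 2.047/1.00 = 2.047 mA.

I ≈ 2.05 mA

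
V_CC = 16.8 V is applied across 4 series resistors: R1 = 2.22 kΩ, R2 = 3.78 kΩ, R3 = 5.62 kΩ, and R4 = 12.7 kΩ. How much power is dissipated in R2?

P ≈ 1.80 mW

Series current I = V_CC/ΣR = 16.8/24.32 = 0.6908 mA.
V(R2) = I·R = 2.611 V; P = V·I = 2.611 × 0.6908 = 1.804 mW.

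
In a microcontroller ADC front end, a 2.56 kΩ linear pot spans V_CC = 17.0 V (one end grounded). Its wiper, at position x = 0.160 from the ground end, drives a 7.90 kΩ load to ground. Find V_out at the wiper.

V_out ≈ 2.61 V

The pot divides into 2.150 kΩ above the wiper and 0.4096 kΩ below.
Lower segment in parallel with the load: 0.4096 ‖ 7.90 = 0.3894 kΩ.
Loaded-divider output: V_out = 17.0 × 0.1533 = 2.606 V.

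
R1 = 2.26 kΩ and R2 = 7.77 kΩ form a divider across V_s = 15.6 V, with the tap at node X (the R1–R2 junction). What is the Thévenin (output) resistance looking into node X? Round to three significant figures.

With V_s suppressed (replaced by a short), R_th = R1 ‖ R2 = (2.260 × 7.77)/(2.260 + 7.77) = 1.751 kΩ.

R_th ≈ 1.75 kΩ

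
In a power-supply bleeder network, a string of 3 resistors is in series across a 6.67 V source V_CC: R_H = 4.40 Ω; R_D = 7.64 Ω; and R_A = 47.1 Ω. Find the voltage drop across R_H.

V ≈ 0.496 V

Total series resistance ΣR = 4.40 + 7.64 + 47.1 = 59.14 Ω.
Voltage divider: V = V_CC · (4.400 / 59.14) = 6.67 × 0.07440 = 0.4962 V.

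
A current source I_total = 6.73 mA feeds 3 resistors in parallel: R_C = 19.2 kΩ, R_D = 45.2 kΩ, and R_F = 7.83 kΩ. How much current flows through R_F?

Total conductance ΣG = 1/19.2 + 1/45.2 + 1/7.83 = 0.2019 (units of 1/kΩ).
Current divider: I(R_F) = I_total · G_k/ΣG = 6.73 × (0.1277/0.2019) = 6.73 × 0.6325 = 4.257 mA.

I ≈ 4.26 mA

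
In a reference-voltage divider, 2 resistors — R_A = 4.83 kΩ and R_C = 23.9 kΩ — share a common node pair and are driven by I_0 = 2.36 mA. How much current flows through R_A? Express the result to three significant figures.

I ≈ 1.96 mA

Two-branch current divider: I_k = I_0 · R_other/(R_1 + R_2).
So I = 2.36 × 23.9/28.73 = 1.963 mA.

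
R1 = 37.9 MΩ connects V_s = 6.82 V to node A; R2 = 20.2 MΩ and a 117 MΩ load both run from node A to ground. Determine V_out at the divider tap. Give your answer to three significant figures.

V_out ≈ 2.13 V

R2 ‖ R_L = (20.2 × 117)/(20.2 + 117) = 17.23 MΩ.
Voltage divider with the loaded lower leg: V_out = 6.82 × 17.23/(37.9 + 17.23) = 6.82 × 0.3125 = 2.131 V.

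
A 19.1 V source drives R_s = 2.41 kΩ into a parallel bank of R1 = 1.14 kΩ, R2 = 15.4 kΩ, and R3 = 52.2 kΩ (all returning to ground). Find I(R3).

Equivalent of the parallel group: R_p = 1.040 kΩ.
V_A = 19.1 × 1.040/3.450 = 5.759 V.
I(R3) = V_A / R3 = 5.759/52.2 = 0.1103 mA.

I ≈ 0.110 mA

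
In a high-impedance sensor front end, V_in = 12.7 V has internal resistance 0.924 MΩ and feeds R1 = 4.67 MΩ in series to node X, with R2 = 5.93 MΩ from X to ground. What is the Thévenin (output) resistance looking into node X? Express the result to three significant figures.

R1' = 0.924 + 4.67 = 5.594 MΩ (source resistance + R1).
Looking into X with the source shorted: R_th = R1'·R2/(R1'+R2) = 5.594 × 5.93/11.52 = 2.879 MΩ.

R_th ≈ 2.88 MΩ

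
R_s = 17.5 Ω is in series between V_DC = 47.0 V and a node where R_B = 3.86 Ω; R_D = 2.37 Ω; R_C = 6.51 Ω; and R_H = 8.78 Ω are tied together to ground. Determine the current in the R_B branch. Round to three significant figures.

I ≈ 0.692 A

Parallel bank: R_p = 1/(1/3.86 + 1/2.37 + 1/6.51 + 1/8.78) = 1.054 Ω.
V_A by voltage divider: V_A = 47.0 × 1.054/(17.5 + 1.054) = 2.671 V.
Branch current I = V_A/R_B = 2.671/3.86 = 0.6919 A.
(Equivalently: I_total = 2.533 A, then current-divider fraction G_k/ΣG = 0.2731.)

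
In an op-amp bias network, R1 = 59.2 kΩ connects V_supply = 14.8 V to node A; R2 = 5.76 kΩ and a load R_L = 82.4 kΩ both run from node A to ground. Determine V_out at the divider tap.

R2 ‖ R_L = (5.76 × 82.4)/(5.76 + 82.4) = 5.384 kΩ.
Now apply the divider: V_out = 14.8 × 0.08336 = 1.234 V.

V_out ≈ 1.23 V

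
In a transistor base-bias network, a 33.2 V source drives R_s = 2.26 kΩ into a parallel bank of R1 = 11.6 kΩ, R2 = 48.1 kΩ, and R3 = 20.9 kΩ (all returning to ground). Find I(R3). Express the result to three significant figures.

Equivalent of the parallel group: R_p = 6.458 kΩ.
V_A by voltage divider: V_A = 33.2 × 6.458/(2.26 + 6.458) = 24.59 V.
Branch current I = V_A/R3 = 24.59/20.9 = 1.177 mA.
(Equivalently: I_total = 3.808 mA, then current-divider fraction G_k/ΣG = 0.3090.)

I ≈ 1.18 mA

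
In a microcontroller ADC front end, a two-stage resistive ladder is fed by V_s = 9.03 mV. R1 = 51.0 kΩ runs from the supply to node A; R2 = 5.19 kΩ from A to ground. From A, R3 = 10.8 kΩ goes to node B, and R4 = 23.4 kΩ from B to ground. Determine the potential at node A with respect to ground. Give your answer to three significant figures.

The second stage (R3 + R4 = 34.20 kΩ) loads node A in parallel with R2.
Effective lower resistance at A: R2 ‖ 34.20 = 4.506 kΩ.
So V_A = 9.03 × 0.08118 = 0.7331 mV.

V_A ≈ 0.733 mV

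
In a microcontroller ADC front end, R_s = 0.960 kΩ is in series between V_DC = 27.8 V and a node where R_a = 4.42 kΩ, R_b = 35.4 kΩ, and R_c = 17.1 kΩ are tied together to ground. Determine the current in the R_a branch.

Parallel bank: R_p = 1/(1/4.42 + 1/35.4 + 1/17.1) = 3.195 kΩ.
V_A by voltage divider: V_A = 27.8 × 3.195/(0.960 + 3.195) = 21.38 V.
I(R_a) = V_A / R_a = 21.38/4.42 = 4.836 mA.

I ≈ 4.84 mA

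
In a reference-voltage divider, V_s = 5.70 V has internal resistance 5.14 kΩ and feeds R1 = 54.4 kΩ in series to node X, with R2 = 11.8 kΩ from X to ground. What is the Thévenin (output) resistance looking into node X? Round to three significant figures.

R_th ≈ 9.85 kΩ

R1' = 5.14 + 54.4 = 59.54 kΩ (source resistance + R1).
Looking into X with the source shorted: R_th = R1'·R2/(R1'+R2) = 59.54 × 11.8/71.34 = 9.848 kΩ.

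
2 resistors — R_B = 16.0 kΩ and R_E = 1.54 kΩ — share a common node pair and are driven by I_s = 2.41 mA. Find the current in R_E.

Two-branch current divider: I_k = I_s · R_other/(R_1 + R_2).
So I = 2.41 × 16.0/17.54 = 2.198 mA.

I ≈ 2.20 mA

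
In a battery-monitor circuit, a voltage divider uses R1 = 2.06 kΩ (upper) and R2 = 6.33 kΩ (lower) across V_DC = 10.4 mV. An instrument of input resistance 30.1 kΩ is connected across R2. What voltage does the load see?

The load sits in parallel with R2, giving an effective lower resistance R2' = R2·R_L/(R2+R_L) = 5.230 kΩ.
Then V_out = V_DC · R2'/(R1 + R2') = 10.4 × 5.230/7.290 = 7.461 mV.
(Unloaded it would be 7.85 mV; the load pulls it down.)

V_out ≈ 7.46 mV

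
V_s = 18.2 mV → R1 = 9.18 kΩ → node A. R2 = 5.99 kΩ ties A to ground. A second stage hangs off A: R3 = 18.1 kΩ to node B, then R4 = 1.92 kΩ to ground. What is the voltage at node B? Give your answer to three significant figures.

V_B ≈ 0.584 mV

Looking into the second stage from A: R3 + R4 = 20.02 kΩ appears in parallel with R2.
Effective lower resistance at A: R2 ‖ 20.02 = 4.611 kΩ.
First divider: V_A = V_s · 4.611/(9.18 + 4.611) = 6.085 mV.
V_B = V_A × 0.09590 = 0.5836 mV.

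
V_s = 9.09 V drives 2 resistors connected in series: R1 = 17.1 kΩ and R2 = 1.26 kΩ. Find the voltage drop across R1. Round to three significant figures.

Series total: ΣR = 17.1 + 1.26 = 18.36 kΩ.
By the voltage-divider rule, V = 9.09 × 17.10/18.36 = 8.466 V.

V ≈ 8.47 V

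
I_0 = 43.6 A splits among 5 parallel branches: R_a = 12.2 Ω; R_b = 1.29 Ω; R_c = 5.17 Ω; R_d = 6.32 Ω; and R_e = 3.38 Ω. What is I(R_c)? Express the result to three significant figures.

I ≈ 5.60 A

Conductances: ΣG = 1/12.2 + 1/1.29 + 1/5.17 + 1/6.32 + 1/3.38 = 1.505 (1/Ω).
R_c takes the fraction G_k/ΣG = 0.1934/1.505 = 0.1285, so I = 43.6 × 0.1285 = 5.605 A.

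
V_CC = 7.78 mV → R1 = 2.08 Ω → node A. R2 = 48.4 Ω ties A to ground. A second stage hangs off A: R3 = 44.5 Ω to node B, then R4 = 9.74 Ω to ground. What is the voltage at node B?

Node A sees R2 in parallel with the series input of stage 2, R3 + R4 = 54.24 Ω.
R2 ‖ (R3+R4) = 25.58 Ω.
V_A = 7.78 × 25.58/(2.08 + 25.58) = 7.195 mV.
V_B = V_A × 0.1796 = 1.292 mV.

V_B ≈ 1.29 mV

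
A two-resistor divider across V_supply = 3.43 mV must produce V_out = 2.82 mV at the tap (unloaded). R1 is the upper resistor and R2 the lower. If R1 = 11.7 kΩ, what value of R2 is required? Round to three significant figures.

V_out/V_supply = R2/(R1+R2) = 0.8222.
So R2 = R1 · V_out/(V_supply − V_out) = 11.7 × 2.82/(3.43 − 2.82) = 11.7 × 4.623 = 54.09 kΩ.

R2 ≈ 54.1 kΩ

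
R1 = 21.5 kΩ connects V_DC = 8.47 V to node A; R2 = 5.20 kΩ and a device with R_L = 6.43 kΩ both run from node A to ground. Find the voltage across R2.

V_out ≈ 0.999 V

The load sits in parallel with R2, giving an effective lower resistance R2' = R2·R_L/(R2+R_L) = 2.875 kΩ.
Then V_out = V_DC · R2'/(R1 + R2') = 8.47 × 2.875/24.37 = 0.9990 V.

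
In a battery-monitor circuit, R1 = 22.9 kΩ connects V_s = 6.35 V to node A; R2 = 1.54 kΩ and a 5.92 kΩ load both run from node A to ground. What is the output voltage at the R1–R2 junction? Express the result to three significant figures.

V_out ≈ 0.322 V

First combine the lower leg with the load: R2 ‖ R_L = 1.222 kΩ.
Voltage divider with the loaded lower leg: V_out = 6.35 × 1.222/(22.9 + 1.222) = 6.35 × 0.05066 = 0.3217 V.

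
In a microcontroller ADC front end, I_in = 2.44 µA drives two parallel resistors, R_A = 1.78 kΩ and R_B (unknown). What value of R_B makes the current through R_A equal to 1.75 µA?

R_B ≈ 4.51 kΩ

The fraction through R_A equals R_B/(R_A+R_B).
With f = 0.7172, R_B = R_A · f/(1−f) = 1.78 × 2.536 = 4.514 kΩ.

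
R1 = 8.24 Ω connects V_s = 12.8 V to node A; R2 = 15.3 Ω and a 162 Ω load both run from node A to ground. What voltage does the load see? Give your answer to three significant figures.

V_out ≈ 8.05 V

The load sits in parallel with R2, giving an effective lower resistance R2' = R2·R_L/(R2+R_L) = 13.98 Ω.
Voltage divider with the loaded lower leg: V_out = 12.8 × 13.98/(8.24 + 13.98) = 12.8 × 0.6292 = 8.053 V.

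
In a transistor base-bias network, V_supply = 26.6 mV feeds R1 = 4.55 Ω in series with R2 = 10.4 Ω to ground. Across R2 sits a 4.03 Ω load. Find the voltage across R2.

V_out ≈ 10.4 mV

R2 ‖ R_L = (10.4 × 4.03)/(10.4 + 4.03) = 2.905 Ω.
Now apply the divider: V_out = 26.6 × 0.3896 = 10.36 mV.
(Unloaded it would be 18.5 mV; the load pulls it down.)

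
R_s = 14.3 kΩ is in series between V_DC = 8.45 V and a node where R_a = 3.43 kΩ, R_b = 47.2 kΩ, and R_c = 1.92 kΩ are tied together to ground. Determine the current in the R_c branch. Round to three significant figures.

I ≈ 0.341 mA

Combine the parallel branches: R_p = (1/3.43 + 1/47.2 + 1/1.92)⁻¹ = 1.200 kΩ.
V_A by voltage divider: V_A = 8.45 × 1.200/(14.3 + 1.200) = 0.6540 V.
Branch current I = V_A/R_c = 0.6540/1.92 = 0.3406 mA.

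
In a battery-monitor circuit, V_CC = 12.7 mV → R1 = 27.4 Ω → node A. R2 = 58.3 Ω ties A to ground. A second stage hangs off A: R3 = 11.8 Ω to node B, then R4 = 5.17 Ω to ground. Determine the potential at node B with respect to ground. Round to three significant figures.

The second stage (R3 + R4 = 16.97 Ω) loads node A in parallel with R2.
R2 ‖ (R3+R4) = 13.14 Ω.
So V_A = 12.7 × 0.3242 = 4.117 mV.
V_B = V_A × 0.3047 = 1.254 mV.

V_B ≈ 1.25 mV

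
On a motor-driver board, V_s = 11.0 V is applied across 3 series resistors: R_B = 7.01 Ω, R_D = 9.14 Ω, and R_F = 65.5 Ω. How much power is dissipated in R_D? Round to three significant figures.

P ≈ 0.166 W

ΣR = 81.65 Ω → I = 11.0/81.65 = 0.1347 A.
V(R_D) = I·R = 1.231 V; P = V·I = 1.231 × 0.1347 = 0.1659 W.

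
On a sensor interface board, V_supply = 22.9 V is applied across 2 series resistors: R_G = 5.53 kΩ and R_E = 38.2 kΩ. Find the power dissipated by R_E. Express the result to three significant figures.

P ≈ 10.5 mW

ΣR = 43.73 kΩ → I = 22.9/43.73 = 0.5237 mA.
P(R_E) = I²·R_E = (0.5237)² × 38.2 = 10.48 mW.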